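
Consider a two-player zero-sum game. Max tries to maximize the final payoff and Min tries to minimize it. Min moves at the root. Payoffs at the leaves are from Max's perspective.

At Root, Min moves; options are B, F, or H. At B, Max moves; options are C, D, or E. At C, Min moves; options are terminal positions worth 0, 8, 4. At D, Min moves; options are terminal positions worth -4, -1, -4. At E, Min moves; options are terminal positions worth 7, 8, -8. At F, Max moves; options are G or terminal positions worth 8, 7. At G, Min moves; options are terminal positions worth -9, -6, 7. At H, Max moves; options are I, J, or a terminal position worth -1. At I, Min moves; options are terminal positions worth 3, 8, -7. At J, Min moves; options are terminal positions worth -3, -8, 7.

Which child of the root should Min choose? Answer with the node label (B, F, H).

C (Min): min(0, 8, 4) = 0
D (Min): min(-4, -1, -4) = -4
E (Min): min(7, 8, -8) = -8
B (Max): max(0, -4, -8) = 0
G (Min): min(-9, -6, 7) = -9
F (Max): max(-9, 8, 7) = 8
I (Min): min(3, 8, -7) = -7
J (Min): min(-3, -8, 7) = -8
H (Max): max(-7, -8, -1) = -1
Root (Min): min(0, 8, -1) = -1
Min picks the child with the lowest value: H (value -1).

H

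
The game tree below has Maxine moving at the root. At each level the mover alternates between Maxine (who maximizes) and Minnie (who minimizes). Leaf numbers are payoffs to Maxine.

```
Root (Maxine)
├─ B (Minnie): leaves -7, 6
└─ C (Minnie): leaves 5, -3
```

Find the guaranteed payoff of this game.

-3

B (Minnie): min(-7, 6) = -7
C (Minnie): min(5, -3) = -3
Root (Maxine): max(-7, -3) = -3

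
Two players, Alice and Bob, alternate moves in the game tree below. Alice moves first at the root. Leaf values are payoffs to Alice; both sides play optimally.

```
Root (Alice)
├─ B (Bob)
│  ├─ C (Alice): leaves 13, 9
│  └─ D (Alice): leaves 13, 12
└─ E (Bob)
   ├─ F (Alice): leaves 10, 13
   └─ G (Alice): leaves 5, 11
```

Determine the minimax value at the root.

C (Alice): max(13, 9) = 13
D (Alice): max(13, 12) = 13
B (Bob): min(13, 13) = 13
F (Alice): max(10, 13) = 13
G (Alice): max(5, 11) = 11
E (Bob): min(13, 11) = 11
Root (Alice): max(13, 11) = 13

13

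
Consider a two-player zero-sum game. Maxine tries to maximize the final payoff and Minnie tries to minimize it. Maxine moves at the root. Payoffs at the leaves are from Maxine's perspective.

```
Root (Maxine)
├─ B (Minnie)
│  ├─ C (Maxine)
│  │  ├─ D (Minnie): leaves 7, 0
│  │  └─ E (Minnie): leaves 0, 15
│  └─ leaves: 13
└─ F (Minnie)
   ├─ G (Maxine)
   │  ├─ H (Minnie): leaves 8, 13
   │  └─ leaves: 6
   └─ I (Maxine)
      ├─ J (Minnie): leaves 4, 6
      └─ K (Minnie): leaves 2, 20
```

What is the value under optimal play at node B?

0

D: min(7, 0) = 0
E: min(0, 15) = 0
C: max(0, 0) = 0
B: min(0, 13) = 0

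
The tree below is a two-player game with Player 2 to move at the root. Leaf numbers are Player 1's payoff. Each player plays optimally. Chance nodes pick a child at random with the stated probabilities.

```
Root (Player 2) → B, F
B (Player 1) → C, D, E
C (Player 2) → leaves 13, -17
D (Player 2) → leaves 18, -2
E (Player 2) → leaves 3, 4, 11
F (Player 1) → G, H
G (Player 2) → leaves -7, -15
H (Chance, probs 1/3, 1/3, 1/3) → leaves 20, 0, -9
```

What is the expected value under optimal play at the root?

C (Player 2): min(13, -17) = -17
D (Player 2): min(18, -2) = -2
E (Player 2): min(3, 4, 11) = 3
B (Player 1): max(-17, -2, 3) = 3
G (Player 2): min(-7, -15) = -15
H (Chance): 1/3·20 + 1/3·0 + 1/3·-9 = 3.67
F (Player 1): max(-15, 3.67) = 3.67
Root (Player 2): min(3, 3.67) = 3

3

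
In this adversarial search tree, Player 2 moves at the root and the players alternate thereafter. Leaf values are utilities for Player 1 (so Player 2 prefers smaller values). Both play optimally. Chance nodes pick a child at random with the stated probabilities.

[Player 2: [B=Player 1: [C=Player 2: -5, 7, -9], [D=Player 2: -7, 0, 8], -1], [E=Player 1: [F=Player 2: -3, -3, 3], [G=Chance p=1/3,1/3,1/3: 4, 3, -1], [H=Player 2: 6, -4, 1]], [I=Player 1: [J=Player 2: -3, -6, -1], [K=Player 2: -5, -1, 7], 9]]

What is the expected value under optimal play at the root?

-1

C (Player 2): min(-5, 7, -9) = -9
D (Player 2): min(-7, 0, 8) = -7
B (Player 1): max(-9, -7, -1) = -1
F (Player 2): min(-3, -3, 3) = -3
G (Chance): 1/3·4 + 1/3·3 + 1/3·-1 = 2
H (Player 2): min(6, -4, 1) = -4
E (Player 1): max(-3, 2, -4) = 2
J (Player 2): min(-3, -6, -1) = -6
K (Player 2): min(-5, -1, 7) = -5
I (Player 1): max(-6, -5, 9) = 9
Root (Player 2): min(-1, 2, 9) = -1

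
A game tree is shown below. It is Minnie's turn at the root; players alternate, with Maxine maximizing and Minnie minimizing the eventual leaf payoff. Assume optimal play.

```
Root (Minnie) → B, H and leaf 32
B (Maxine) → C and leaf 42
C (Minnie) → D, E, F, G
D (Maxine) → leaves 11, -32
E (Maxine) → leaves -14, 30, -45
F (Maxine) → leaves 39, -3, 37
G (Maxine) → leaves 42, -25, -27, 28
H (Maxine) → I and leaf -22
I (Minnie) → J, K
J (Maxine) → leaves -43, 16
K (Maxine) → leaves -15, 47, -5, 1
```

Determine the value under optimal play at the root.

16

D (Maxine): max(11, -32) = 11
E (Maxine): max(-14, 30, -45) = 30
F (Maxine): max(39, -3, 37) = 39
G (Maxine): max(42, -25, -27, 28) = 42
C (Minnie): min(11, 30, 39, 42) = 11
B (Maxine): max(11, 42) = 42
J (Maxine): max(-43, 16) = 16
K (Maxine): max(-15, 47, -5, 1) = 47
I (Minnie): min(16, 47) = 16
H (Maxine): max(16, -22) = 16
Root (Minnie): min(42, 16, 32) = 16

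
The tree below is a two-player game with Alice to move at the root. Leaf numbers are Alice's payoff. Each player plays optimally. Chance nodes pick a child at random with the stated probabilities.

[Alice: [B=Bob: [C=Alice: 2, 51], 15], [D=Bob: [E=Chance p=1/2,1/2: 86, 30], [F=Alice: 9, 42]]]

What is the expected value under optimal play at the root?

42

C (Alice): max(2, 51) = 51
B (Bob): min(51, 15) = 15
E (Chance): 1/2·86 + 1/2·30 = 58
F (Alice): max(9, 42) = 42
D (Bob): min(58, 42) = 42
Root (Alice): max(15, 42) = 42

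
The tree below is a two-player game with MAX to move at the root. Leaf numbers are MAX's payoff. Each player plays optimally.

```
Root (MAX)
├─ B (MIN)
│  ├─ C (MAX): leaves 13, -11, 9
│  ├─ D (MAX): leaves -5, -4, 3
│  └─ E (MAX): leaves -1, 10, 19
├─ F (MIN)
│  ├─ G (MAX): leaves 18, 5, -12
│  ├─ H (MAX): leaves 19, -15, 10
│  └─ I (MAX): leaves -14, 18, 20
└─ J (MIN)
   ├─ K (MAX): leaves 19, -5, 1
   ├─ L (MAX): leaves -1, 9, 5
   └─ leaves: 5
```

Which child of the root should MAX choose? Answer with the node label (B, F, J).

F

C (MAX): max(13, -11, 9) = 13
D (MAX): max(-5, -4, 3) = 3
E (MAX): max(-1, 10, 19) = 19
B (MIN): min(13, 3, 19) = 3
G (MAX): max(18, 5, -12) = 18
H (MAX): max(19, -15, 10) = 19
I (MAX): max(-14, 18, 20) = 20
F (MIN): min(18, 19, 20) = 18
K (MAX): max(19, -5, 1) = 19
L (MAX): max(-1, 9, 5) = 9
J (MIN): min(19, 9, 5) = 5
Root (MAX): max(3, 18, 5) = 18
MAX picks the child with the highest value: F (value 18).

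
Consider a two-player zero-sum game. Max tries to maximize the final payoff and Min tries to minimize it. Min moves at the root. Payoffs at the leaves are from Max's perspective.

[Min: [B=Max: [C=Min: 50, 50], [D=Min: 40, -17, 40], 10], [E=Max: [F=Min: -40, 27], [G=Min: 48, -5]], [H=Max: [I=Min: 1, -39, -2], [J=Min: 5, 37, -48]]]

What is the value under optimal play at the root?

-39

C (Min): min(50, 50) = 50
D (Min): min(40, -17, 40) = -17
B (Max): max(50, -17, 10) = 50
F (Min): min(-40, 27) = -40
G (Min): min(48, -5) = -5
E (Max): max(-40, -5) = -5
I (Min): min(1, -39, -2) = -39
J (Min): min(5, 37, -48) = -48
H (Max): max(-39, -48) = -39
Root (Min): min(50, -5, -39) = -39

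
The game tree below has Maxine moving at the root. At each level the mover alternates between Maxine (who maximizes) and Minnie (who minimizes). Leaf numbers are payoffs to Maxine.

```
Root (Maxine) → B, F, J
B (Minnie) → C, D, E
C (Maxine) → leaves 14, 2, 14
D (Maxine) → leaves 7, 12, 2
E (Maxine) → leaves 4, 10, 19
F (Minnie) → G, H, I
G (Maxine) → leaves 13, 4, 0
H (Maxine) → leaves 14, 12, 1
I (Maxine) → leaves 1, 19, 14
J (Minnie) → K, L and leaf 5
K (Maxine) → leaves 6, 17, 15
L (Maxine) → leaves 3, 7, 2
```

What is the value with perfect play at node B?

12

C: max(14, 2, 14) = 14
D: max(7, 12, 2) = 12
E: max(4, 10, 19) = 19
B: min(14, 12, 19) = 12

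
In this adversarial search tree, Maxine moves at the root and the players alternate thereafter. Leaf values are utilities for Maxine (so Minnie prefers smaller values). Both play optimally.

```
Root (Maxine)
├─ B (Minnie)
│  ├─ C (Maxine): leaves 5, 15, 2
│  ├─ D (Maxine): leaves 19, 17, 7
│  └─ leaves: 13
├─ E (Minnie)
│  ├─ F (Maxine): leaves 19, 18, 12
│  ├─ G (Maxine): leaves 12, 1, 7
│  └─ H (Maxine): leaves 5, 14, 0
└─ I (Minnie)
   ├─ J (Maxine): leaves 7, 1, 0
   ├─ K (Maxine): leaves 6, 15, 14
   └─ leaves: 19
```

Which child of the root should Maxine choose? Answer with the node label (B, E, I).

C (Maxine): max(5, 15, 2) = 15
D (Maxine): max(19, 17, 7) = 19
B (Minnie): min(15, 19, 13) = 13
F (Maxine): max(19, 18, 12) = 19
G (Maxine): max(12, 1, 7) = 12
H (Maxine): max(5, 14, 0) = 14
E (Minnie): min(19, 12, 14) = 12
J (Maxine): max(7, 1, 0) = 7
K (Maxine): max(6, 15, 14) = 15
I (Minnie): min(7, 15, 19) = 7
Root (Maxine): max(13, 12, 7) = 13
Maxine picks the child with the highest value: B (value 13).

B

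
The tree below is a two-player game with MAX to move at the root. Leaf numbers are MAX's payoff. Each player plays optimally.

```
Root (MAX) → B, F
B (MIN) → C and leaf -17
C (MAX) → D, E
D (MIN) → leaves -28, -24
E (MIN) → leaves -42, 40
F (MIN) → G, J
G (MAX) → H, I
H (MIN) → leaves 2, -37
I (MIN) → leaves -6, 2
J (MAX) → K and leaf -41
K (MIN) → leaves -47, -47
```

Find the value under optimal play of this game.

-28

D (MIN): min(-28, -24) = -28
E (MIN): min(-42, 40) = -42
C (MAX): max(-28, -42) = -28
B (MIN): min(-28, -17) = -28
H (MIN): min(2, -37) = -37
I (MIN): min(-6, 2) = -6
G (MAX): max(-37, -6) = -6
K (MIN): min(-47, -47) = -47
J (MAX): max(-47, -41) = -41
F (MIN): min(-6, -41) = -41
Root (MAX): max(-28, -41) = -28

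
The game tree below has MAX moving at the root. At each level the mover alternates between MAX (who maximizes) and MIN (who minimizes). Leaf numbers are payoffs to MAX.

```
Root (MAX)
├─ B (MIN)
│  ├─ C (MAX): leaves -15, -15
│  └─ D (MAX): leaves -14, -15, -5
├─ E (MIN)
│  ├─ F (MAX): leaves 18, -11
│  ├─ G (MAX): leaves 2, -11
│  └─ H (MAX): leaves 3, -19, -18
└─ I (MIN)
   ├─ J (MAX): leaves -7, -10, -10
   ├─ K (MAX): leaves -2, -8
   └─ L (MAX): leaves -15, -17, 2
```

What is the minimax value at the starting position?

C (MAX): max(-15, -15) = -15
D (MAX): max(-14, -15, -5) = -5
B (MIN): min(-15, -5) = -15
F (MAX): max(18, -11) = 18
G (MAX): max(2, -11) = 2
H (MAX): max(3, -19, -18) = 3
E (MIN): min(18, 2, 3) = 2
J (MAX): max(-7, -10, -10) = -7
K (MAX): max(-2, -8) = -2
L (MAX): max(-15, -17, 2) = 2
I (MIN): min(-7, -2, 2) = -7
Root (MAX): max(-15, 2, -7) = 2

2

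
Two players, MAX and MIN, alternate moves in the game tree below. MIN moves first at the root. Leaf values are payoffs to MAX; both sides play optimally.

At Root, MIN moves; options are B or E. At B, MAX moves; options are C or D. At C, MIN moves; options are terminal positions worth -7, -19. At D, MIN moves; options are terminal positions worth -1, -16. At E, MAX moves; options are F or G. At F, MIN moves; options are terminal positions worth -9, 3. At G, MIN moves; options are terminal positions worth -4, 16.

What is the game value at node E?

-4

F: min(-9, 3) = -9
G: min(-4, 16) = -4
E: max(-9, -4) = -4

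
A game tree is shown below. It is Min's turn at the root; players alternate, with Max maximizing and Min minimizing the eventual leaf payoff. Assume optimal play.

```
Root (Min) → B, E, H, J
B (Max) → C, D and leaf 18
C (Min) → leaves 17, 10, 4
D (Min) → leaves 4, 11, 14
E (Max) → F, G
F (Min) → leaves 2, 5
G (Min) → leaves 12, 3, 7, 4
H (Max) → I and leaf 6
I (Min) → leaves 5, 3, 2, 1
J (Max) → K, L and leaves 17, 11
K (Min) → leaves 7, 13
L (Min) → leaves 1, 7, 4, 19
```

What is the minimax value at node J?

17

K: min(7, 13) = 7
L: min(1, 7, 4, 19) = 1
J: max(7, 1, 17, 11) = 17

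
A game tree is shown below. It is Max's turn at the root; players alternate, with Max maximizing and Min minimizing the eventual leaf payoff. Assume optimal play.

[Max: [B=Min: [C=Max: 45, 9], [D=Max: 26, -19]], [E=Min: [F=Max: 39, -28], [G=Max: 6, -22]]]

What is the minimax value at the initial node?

26

C (Max): max(45, 9) = 45
D (Max): max(26, -19) = 26
B (Min): min(45, 26) = 26
F (Max): max(39, -28) = 39
G (Max): max(6, -22) = 6
E (Min): min(39, 6) = 6
Root (Max): max(26, 6) = 26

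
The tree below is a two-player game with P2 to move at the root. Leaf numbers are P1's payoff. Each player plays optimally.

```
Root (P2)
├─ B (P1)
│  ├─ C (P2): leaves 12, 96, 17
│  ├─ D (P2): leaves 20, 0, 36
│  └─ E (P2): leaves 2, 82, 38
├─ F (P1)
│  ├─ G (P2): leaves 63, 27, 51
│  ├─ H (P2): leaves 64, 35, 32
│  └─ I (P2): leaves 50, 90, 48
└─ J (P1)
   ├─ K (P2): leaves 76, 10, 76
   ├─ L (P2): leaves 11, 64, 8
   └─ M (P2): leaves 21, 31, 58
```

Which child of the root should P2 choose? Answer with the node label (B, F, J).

B

C (P2): min(12, 96, 17) = 12
D (P2): min(20, 0, 36) = 0
E (P2): min(2, 82, 38) = 2
B (P1): max(12, 0, 2) = 12
G (P2): min(63, 27, 51) = 27
H (P2): min(64, 35, 32) = 32
I (P2): min(50, 90, 48) = 48
F (P1): max(27, 32, 48) = 48
K (P2): min(76, 10, 76) = 10
L (P2): min(11, 64, 8) = 8
M (P2): min(21, 31, 58) = 21
J (P1): max(10, 8, 21) = 21
Root (P2): min(12, 48, 21) = 12
P2 picks the child with the lowest value: B (value 12).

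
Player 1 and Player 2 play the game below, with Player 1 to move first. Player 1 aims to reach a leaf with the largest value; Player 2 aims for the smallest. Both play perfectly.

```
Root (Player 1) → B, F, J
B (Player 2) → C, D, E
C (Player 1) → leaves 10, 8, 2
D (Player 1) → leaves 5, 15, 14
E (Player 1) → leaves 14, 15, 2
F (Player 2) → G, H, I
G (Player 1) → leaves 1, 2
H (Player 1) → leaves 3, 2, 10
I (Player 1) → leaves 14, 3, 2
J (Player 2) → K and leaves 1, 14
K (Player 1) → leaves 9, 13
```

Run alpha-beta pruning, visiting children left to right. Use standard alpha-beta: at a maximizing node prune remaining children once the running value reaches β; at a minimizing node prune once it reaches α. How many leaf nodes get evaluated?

C [α=-∞,β=+∞]: v=10
D [α=-∞,β=10]: v=15 after child 2 ≥ β → β-cutoff, skip 1
E [α=-∞,β=10]: v=14 after child 1 ≥ β → β-cutoff, skip 2
B [α=-∞,β=+∞]: v=10
G [α=10,β=+∞]: v=2
F [α=10,β=+∞]: v=2 after child 1 ≤ α → α-cutoff, skip 2
K [α=10,β=+∞]: v=13
J [α=10,β=+∞]: v=1 after child 2 ≤ α → α-cutoff, skip 1
Root [α=-∞,β=+∞]: v=10
Leaves evaluated: 11 of 21.

11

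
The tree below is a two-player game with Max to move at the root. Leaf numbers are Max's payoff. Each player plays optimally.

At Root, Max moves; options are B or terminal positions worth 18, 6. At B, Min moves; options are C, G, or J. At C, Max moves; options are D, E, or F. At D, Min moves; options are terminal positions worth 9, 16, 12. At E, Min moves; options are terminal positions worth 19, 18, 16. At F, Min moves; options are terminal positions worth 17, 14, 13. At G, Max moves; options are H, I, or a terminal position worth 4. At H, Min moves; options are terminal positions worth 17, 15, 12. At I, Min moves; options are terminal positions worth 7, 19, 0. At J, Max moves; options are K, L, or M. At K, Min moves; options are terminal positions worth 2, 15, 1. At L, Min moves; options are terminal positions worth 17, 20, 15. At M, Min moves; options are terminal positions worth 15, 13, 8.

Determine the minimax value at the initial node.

D (Min): min(9, 16, 12) = 9
E (Min): min(19, 18, 16) = 16
F (Min): min(17, 14, 13) = 13
C (Max): max(9, 16, 13) = 16
H (Min): min(17, 15, 12) = 12
I (Min): min(7, 19, 0) = 0
G (Max): max(12, 0, 4) = 12
K (Min): min(2, 15, 1) = 1
L (Min): min(17, 20, 15) = 15
M (Min): min(15, 13, 8) = 8
J (Max): max(1, 15, 8) = 15
B (Min): min(16, 12, 15) = 12
Root (Max): max(12, 18, 6) = 18

18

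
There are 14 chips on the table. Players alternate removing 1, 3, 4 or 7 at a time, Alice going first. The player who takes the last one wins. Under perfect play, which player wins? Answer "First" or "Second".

Mark each pile size as W (mover wins) or L (mover loses):
i:   0  1  2  3  4  5  6  7  8  9 10 11 12 13 14
     L  W  L  W  W  W  W  W  L  W  L  W  W  W  W
Position 14 is W, so the first player wins.

First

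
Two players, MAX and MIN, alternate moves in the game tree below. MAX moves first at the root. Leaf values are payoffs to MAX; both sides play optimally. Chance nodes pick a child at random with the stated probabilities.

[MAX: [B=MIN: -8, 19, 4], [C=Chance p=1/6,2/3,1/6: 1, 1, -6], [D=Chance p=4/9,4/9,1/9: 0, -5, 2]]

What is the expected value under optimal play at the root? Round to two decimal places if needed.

B (MIN): min(-8, 19, 4) = -8
C (Chance): 1/6·1 + 2/3·1 + 1/6·-6 = -0.17
D (Chance): 4/9·0 + 4/9·-5 + 1/9·2 = -2
Root (MAX): max(-8, -0.17, -2) = -0.17

-0.17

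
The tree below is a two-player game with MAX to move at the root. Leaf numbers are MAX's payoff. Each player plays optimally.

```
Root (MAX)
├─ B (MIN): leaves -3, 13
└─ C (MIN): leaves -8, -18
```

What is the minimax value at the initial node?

B (MIN): min(-3, 13) = -3
C (MIN): min(-8, -18) = -18
Root (MAX): max(-3, -18) = -3

-3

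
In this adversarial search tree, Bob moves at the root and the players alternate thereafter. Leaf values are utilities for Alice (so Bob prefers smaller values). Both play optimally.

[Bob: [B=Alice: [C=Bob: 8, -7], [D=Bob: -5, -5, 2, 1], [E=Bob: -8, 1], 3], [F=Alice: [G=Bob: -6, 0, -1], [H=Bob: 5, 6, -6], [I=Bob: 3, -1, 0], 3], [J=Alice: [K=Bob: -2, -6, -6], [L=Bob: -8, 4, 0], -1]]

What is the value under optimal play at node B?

3

C: min(8, -7) = -7
D: min(-5, -5, 2, 1) = -5
E: min(-8, 1) = -8
B: max(-7, -5, -8, 3) = 3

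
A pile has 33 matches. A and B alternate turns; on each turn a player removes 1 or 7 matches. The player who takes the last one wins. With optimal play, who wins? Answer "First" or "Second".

First

i:   0  1  2  3  4  5  6  7  8  9 10 11 12 13 14 15 16 17 18 19 20 21 22 23 24 25 26 27 28 29 30 31 32 33
     L  W  L  W  L  W  L  W  L  W  L  W  L  W  L  W  L  W  L  W  L  W  L  W  L  W  L  W  L  W  L  W  L  W
Position 33 is W, so the first player wins.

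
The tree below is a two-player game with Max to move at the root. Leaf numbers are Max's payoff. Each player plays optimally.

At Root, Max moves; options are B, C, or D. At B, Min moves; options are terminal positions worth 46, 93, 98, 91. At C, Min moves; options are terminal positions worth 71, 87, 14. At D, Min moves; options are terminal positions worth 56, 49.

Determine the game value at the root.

49

B (Min): min(46, 93, 98, 91) = 46
C (Min): min(71, 87, 14) = 14
D (Min): min(56, 49) = 49
Root (Max): max(46, 14, 49) = 49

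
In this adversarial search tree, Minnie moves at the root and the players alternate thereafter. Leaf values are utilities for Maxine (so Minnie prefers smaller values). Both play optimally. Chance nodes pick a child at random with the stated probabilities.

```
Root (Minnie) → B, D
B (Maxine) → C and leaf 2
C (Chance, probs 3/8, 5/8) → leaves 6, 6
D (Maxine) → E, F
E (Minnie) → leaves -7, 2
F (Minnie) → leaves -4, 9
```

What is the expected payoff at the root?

-4

C (Chance): 3/8·6 + 5/8·6 = 6
B (Maxine): max(6, 2) = 6
E (Minnie): min(-7, 2) = -7
F (Minnie): min(-4, 9) = -4
D (Maxine): max(-7, -4) = -4
Root (Minnie): min(6, -4) = -4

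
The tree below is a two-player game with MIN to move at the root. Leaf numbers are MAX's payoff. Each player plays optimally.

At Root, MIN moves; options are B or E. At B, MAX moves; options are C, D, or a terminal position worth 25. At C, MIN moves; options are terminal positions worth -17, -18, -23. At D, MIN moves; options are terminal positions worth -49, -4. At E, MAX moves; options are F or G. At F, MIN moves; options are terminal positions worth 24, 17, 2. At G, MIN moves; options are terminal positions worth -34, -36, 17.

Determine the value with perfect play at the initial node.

2

C (MIN): min(-17, -18, -23) = -23
D (MIN): min(-49, -4) = -49
B (MAX): max(-23, -49, 25) = 25
F (MIN): min(24, 17, 2) = 2
G (MIN): min(-34, -36, 17) = -36
E (MAX): max(2, -36) = 2
Root (MIN): min(25, 2) = 2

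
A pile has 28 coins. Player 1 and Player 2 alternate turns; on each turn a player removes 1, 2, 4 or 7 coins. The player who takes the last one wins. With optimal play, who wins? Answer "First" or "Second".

W/L table (W = player to move can force a win):
i:   0  1  2  3  4  5  6  7  8  9 10 11 12 13 14 15 16 17 18 19 20 21 22 23 24 25 26 27 28
     L  W  W  L  W  W  L  W  W  L  W  W  L  W  W  L  W  W  L  W  W  L  W  W  L  W  W  L  W
Position 28 is W, so the first player wins.

First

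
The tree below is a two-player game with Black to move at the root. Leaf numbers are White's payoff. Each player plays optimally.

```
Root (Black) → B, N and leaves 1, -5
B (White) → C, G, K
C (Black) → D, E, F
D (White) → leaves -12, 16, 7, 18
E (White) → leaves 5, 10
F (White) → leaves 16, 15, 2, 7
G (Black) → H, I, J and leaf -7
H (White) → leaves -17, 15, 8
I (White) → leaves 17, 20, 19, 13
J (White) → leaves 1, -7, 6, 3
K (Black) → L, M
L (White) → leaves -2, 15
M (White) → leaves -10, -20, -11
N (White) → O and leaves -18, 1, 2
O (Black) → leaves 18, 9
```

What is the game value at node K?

-10

L: max(-2, 15) = 15
M: max(-10, -20, -11) = -10
K: min(15, -10) = -10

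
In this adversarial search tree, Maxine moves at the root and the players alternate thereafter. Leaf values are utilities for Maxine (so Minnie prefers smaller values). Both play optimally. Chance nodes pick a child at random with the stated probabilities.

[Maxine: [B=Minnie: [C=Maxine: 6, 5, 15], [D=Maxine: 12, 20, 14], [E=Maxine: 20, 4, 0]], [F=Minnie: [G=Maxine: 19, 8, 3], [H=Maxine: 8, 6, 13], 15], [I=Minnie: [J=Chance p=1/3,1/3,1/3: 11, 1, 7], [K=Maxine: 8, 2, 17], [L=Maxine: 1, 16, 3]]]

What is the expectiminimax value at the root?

15

C (Maxine): max(6, 5, 15) = 15
D (Maxine): max(12, 20, 14) = 20
E (Maxine): max(20, 4, 0) = 20
B (Minnie): min(15, 20, 20) = 15
G (Maxine): max(19, 8, 3) = 19
H (Maxine): max(8, 6, 13) = 13
F (Minnie): min(19, 13, 15) = 13
J (Chance): 1/3·11 + 1/3·1 + 1/3·7 = 6.33
K (Maxine): max(8, 2, 17) = 17
L (Maxine): max(1, 16, 3) = 16
I (Minnie): min(6.33, 17, 16) = 6.33
Root (Maxine): max(15, 13, 6.33) = 15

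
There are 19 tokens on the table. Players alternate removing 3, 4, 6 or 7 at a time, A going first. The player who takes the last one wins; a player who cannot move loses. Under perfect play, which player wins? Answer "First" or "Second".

Positions where the player to move wins (W) vs loses (L):
i:   0  1  2  3  4  5  6  7  8  9 10 11 12 13 14 15 16 17 18 19
     L  L  L  W  W  W  W  W  W  W  L  L  L  W  W  W  W  W  W  W
Position 19 is W, so the first player wins.

First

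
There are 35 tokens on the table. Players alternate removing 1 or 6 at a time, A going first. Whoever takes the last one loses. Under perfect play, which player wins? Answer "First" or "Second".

Positions where the player to move wins (W) vs loses (L):
i:   0  1  2  3  4  5  6  7  8  9 10 11 12 13 14 15 16 17 18 19 20 21 22 23 24 25 26 27 28 29 30 31 32 33 34 35
     W  L  W  L  W  L  W  W  L  W  L  W  L  W  W  L  W  L  W  L  W  W  L  W  L  W  L  W  W  L  W  L  W  L  W  W
Position 35 is W, so the first player wins.

First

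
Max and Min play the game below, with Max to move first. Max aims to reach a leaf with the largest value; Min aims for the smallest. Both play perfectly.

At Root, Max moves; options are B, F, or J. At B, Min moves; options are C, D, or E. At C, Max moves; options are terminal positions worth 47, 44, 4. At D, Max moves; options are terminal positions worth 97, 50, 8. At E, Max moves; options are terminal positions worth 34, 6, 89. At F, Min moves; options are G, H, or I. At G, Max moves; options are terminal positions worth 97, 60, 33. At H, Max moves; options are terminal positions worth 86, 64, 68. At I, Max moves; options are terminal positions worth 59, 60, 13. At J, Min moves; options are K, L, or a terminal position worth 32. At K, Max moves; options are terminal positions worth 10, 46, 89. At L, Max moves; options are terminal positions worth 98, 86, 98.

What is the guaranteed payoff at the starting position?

C (Max): max(47, 44, 4) = 47
D (Max): max(97, 50, 8) = 97
E (Max): max(34, 6, 89) = 89
B (Min): min(47, 97, 89) = 47
G (Max): max(97, 60, 33) = 97
H (Max): max(86, 64, 68) = 86
I (Max): max(59, 60, 13) = 60
F (Min): min(97, 86, 60) = 60
K (Max): max(10, 46, 89) = 89
L (Max): max(98, 86, 98) = 98
J (Min): min(89, 98, 32) = 32
Root (Max): max(47, 60, 32) = 60

60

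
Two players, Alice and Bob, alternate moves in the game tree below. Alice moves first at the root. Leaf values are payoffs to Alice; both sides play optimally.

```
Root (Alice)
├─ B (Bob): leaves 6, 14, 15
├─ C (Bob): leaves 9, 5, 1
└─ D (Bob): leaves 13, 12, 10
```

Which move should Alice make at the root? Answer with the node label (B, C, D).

D

B (Bob): min(6, 14, 15) = 6
C (Bob): min(9, 5, 1) = 1
D (Bob): min(13, 12, 10) = 10
Root (Alice): max(6, 1, 10) = 10
Alice picks the child with the highest value: D (value 10).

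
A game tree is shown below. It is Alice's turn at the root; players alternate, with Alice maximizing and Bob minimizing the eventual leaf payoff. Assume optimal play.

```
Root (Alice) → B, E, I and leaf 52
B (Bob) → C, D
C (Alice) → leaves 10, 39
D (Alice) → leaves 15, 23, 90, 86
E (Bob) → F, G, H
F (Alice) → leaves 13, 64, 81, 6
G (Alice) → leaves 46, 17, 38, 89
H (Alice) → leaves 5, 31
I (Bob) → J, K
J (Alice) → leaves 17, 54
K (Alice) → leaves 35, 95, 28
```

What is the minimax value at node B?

C: max(10, 39) = 39
D: max(15, 23, 90, 86) = 90
B: min(39, 90) = 39

39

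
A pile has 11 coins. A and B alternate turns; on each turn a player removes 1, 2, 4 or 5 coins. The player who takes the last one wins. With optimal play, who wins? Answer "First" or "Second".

Compute winning (W) and losing (L) positions by backward induction:
i:   0  1  2  3  4  5  6  7  8  9 10 11
     L  W  W  L  W  W  L  W  W  L  W  W
Position 11 is W, so the first player wins.

First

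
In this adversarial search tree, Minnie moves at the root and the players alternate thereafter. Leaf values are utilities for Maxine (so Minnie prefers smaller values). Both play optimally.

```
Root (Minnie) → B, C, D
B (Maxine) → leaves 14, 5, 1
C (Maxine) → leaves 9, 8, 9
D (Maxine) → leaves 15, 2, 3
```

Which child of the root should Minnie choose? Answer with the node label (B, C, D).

B (Maxine): max(14, 5, 1) = 14
C (Maxine): max(9, 8, 9) = 9
D (Maxine): max(15, 2, 3) = 15
Root (Minnie): min(14, 9, 15) = 9
Minnie picks the child with the lowest value: C (value 9).

C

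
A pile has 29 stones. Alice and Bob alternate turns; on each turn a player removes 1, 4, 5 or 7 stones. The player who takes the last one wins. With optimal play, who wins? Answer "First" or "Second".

i:   0  1  2  3  4  5  6  7  8  9 10 11 12 13 14 15 16 17 18 19 20 21 22 23 24 25 26 27 28 29
     L  W  L  W  W  W  W  W  L  W  L  W  W  W  W  W  L  W  L  W  W  W  W  W  L  W  L  W  W  W
Position 29 is W, so the first player wins.

First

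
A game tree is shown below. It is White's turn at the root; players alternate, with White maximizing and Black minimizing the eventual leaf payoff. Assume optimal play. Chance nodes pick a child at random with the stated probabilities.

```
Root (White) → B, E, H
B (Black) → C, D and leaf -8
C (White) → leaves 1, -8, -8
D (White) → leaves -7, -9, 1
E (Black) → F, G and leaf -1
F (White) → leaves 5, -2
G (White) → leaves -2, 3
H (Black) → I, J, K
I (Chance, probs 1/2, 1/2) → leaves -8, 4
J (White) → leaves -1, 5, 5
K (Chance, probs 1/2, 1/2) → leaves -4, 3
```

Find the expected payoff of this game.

-1

C (White): max(1, -8, -8) = 1
D (White): max(-7, -9, 1) = 1
B (Black): min(1, 1, -8) = -8
F (White): max(5, -2) = 5
G (White): max(-2, 3) = 3
E (Black): min(5, 3, -1) = -1
I (Chance): 1/2·-8 + 1/2·4 = -2
J (White): max(-1, 5, 5) = 5
K (Chance): 1/2·-4 + 1/2·3 = -0.5
H (Black): min(-2, 5, -0.5) = -2
Root (White): max(-8, -1, -2) = -1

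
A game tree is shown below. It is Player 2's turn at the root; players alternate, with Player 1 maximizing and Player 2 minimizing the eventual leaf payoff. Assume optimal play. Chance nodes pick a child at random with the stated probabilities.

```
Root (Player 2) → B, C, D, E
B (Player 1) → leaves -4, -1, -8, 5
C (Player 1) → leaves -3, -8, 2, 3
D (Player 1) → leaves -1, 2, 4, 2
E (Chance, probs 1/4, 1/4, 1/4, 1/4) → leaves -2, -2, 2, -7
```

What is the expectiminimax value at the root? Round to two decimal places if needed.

-2.25

B (Player 1): max(-4, -1, -8, 5) = 5
C (Player 1): max(-3, -8, 2, 3) = 3
D (Player 1): max(-1, 2, 4, 2) = 4
E (Chance): 1/4·-2 + 1/4·-2 + 1/4·2 + 1/4·-7 = -2.25
Root (Player 2): min(5, 3, 4, -2.25) = -2.25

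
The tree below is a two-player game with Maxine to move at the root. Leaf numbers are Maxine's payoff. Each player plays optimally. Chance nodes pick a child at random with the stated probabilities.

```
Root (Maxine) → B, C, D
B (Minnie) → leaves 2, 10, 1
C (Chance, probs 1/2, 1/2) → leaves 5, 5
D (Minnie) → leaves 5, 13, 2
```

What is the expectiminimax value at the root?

5

B (Minnie): min(2, 10, 1) = 1
C (Chance): 1/2·5 + 1/2·5 = 5
D (Minnie): min(5, 13, 2) = 2
Root (Maxine): max(1, 5, 2) = 5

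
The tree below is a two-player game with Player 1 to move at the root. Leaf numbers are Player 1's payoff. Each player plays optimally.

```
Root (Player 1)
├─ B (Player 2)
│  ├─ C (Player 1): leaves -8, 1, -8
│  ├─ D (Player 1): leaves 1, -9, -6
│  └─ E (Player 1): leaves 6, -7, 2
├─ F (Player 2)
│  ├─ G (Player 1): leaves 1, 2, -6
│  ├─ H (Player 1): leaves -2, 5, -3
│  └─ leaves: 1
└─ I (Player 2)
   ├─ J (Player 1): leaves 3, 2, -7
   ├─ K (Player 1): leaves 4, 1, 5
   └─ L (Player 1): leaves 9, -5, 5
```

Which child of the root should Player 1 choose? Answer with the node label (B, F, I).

I

C (Player 1): max(-8, 1, -8) = 1
D (Player 1): max(1, -9, -6) = 1
E (Player 1): max(6, -7, 2) = 6
B (Player 2): min(1, 1, 6) = 1
G (Player 1): max(1, 2, -6) = 2
H (Player 1): max(-2, 5, -3) = 5
F (Player 2): min(2, 5, 1) = 1
J (Player 1): max(3, 2, -7) = 3
K (Player 1): max(4, 1, 5) = 5
L (Player 1): max(9, -5, 5) = 9
I (Player 2): min(3, 5, 9) = 3
Root (Player 1): max(1, 1, 3) = 3
Player 1 picks the child with the highest value: I (value 3).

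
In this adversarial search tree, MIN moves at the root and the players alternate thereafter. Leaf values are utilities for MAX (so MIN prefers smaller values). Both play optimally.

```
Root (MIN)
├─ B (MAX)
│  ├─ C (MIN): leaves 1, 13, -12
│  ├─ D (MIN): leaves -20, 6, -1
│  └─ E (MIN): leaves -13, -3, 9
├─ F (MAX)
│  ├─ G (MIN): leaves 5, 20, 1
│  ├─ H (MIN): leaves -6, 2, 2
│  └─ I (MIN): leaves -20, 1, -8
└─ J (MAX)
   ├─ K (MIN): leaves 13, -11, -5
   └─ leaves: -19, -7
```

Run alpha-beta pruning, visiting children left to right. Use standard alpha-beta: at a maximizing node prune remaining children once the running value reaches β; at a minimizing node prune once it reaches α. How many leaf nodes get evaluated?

11

C [α=-∞,β=+∞]: v=-12
D [α=-12,β=+∞]: v=-20 after child 1 ≤ α → α-cutoff, skip 2
E [α=-12,β=+∞]: v=-13 after child 1 ≤ α → α-cutoff, skip 2
B [α=-∞,β=+∞]: v=-12
G [α=-∞,β=-12]: v=1
F [α=-∞,β=-12]: v=1 after child 1 ≥ β → β-cutoff, skip 2
K [α=-∞,β=-12]: v=-11
J [α=-∞,β=-12]: v=-11 after child 1 ≥ β → β-cutoff, skip 2
Root [α=-∞,β=+∞]: v=-12
Leaves evaluated: 11 of 23.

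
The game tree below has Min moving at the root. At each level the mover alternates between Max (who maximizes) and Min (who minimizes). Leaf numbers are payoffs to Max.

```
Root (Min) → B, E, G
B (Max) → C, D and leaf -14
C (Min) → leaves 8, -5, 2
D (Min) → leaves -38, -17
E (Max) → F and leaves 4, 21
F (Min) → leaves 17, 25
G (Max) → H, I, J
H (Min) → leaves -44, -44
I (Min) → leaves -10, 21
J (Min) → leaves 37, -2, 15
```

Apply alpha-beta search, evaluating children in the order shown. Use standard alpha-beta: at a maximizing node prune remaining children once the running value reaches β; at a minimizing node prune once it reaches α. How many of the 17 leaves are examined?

C [α=-∞,β=+∞]: v=-5
D [α=-5,β=+∞]: v=-38 after child 1 ≤ α → α-cutoff, skip 1
B [α=-∞,β=+∞]: v=-5
F [α=-∞,β=-5]: v=17
E [α=-∞,β=-5]: v=17 after child 1 ≥ β → β-cutoff, skip 2
H [α=-∞,β=-5]: v=-44
I [α=-44,β=-5]: v=-10
J [α=-10,β=-5]: v=-2
G [α=-∞,β=-5]: v=-2
Root [α=-∞,β=+∞]: v=-5
Leaves evaluated: 14 of 17.

14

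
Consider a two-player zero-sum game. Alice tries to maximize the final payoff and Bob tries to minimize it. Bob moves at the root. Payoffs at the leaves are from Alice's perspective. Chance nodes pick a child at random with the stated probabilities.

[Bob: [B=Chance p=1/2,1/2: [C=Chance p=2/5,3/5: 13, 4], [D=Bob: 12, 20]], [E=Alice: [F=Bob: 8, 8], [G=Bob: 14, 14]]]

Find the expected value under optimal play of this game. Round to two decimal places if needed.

9.8

C (Chance): 2/5·13 + 3/5·4 = 7.6
D (Bob): min(12, 20) = 12
B (Chance): 1/2·7.6 + 1/2·12 = 9.8
F (Bob): min(8, 8) = 8
G (Bob): min(14, 14) = 14
E (Alice): max(8, 14) = 14
Root (Bob): min(9.8, 14) = 9.8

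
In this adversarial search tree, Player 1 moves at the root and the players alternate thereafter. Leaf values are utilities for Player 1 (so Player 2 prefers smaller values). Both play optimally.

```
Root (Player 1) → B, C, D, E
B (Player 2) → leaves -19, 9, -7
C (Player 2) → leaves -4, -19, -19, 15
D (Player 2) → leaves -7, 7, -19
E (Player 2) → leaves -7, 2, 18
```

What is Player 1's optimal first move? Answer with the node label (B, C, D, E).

E

B (Player 2): min(-19, 9, -7) = -19
C (Player 2): min(-4, -19, -19, 15) = -19
D (Player 2): min(-7, 7, -19) = -19
E (Player 2): min(-7, 2, 18) = -7
Root (Player 1): max(-19, -19, -19, -7) = -7
Player 1 picks the child with the highest value: E (value -7).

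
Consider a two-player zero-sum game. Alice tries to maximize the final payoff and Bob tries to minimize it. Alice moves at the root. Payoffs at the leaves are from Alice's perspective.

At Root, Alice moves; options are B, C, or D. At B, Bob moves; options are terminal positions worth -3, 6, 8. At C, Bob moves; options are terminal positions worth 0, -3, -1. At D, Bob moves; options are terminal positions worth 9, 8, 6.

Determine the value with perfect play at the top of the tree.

B (Bob): min(-3, 6, 8) = -3
C (Bob): min(0, -3, -1) = -3
D (Bob): min(9, 8, 6) = 6
Root (Alice): max(-3, -3, 6) = 6

6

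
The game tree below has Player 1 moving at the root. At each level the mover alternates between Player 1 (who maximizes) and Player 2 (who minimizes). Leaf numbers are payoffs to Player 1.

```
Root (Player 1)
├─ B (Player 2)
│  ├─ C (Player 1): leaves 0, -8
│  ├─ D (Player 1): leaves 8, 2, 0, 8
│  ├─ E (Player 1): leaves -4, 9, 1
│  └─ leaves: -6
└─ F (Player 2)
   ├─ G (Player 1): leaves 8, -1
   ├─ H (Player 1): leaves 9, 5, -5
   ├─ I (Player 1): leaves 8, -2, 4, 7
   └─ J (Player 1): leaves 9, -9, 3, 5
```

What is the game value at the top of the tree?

C (Player 1): max(0, -8) = 0
D (Player 1): max(8, 2, 0, 8) = 8
E (Player 1): max(-4, 9, 1) = 9
B (Player 2): min(0, 8, 9, -6) = -6
G (Player 1): max(8, -1) = 8
H (Player 1): max(9, 5, -5) = 9
I (Player 1): max(8, -2, 4, 7) = 8
J (Player 1): max(9, -9, 3, 5) = 9
F (Player 2): min(8, 9, 8, 9) = 8
Root (Player 1): max(-6, 8) = 8

8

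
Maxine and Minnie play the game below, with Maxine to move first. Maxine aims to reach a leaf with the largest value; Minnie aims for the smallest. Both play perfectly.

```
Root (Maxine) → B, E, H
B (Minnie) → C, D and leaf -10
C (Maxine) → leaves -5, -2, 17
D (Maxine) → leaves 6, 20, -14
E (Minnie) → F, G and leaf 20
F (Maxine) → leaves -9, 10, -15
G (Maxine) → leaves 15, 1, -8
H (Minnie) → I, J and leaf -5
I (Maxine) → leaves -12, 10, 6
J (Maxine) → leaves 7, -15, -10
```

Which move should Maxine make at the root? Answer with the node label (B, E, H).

E

C (Maxine): max(-5, -2, 17) = 17
D (Maxine): max(6, 20, -14) = 20
B (Minnie): min(17, 20, -10) = -10
F (Maxine): max(-9, 10, -15) = 10
G (Maxine): max(15, 1, -8) = 15
E (Minnie): min(10, 15, 20) = 10
I (Maxine): max(-12, 10, 6) = 10
J (Maxine): max(7, -15, -10) = 7
H (Minnie): min(10, 7, -5) = -5
Root (Maxine): max(-10, 10, -5) = 10
Maxine picks the child with the highest value: E (value 10).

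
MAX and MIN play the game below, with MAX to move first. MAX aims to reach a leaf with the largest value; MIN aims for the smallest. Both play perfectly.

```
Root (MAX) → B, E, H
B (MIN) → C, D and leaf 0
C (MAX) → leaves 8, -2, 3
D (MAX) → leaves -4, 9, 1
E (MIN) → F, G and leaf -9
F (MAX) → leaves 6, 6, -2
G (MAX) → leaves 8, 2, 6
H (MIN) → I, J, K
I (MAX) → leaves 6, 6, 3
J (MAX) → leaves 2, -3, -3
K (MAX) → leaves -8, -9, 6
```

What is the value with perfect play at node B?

0

C: max(8, -2, 3) = 8
D: max(-4, 9, 1) = 9
B: min(8, 9, 0) = 0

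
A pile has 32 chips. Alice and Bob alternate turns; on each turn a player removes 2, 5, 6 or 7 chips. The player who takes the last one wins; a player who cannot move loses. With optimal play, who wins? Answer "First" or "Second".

First

Mark each pile size as W (mover wins) or L (mover loses):
i:   0  1  2  3  4  5  6  7  8  9 10 11 12 13 14 15 16 17 18 19 20 21 22 23 24 25 26 27 28 29 30 31 32
     L  L  W  W  L  W  W  W  W  W  W  W  L  L  W  W  L  W  W  W  W  W  W  W  L  L  W  W  L  W  W  W  W
Position 32 is W, so the first player wins.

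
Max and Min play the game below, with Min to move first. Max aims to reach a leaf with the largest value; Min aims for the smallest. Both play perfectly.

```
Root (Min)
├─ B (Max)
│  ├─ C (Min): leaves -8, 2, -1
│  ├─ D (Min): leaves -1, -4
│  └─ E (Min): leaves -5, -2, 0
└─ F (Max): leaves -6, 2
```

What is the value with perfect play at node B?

-4

C: min(-8, 2, -1) = -8
D: min(-1, -4) = -4
E: min(-5, -2, 0) = -5
B: max(-8, -4, -5) = -4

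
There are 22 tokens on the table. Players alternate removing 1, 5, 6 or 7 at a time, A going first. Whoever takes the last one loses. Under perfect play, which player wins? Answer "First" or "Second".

First

Compute winning (W) and losing (L) positions by backward induction:
i:   0  1  2  3  4  5  6  7  8  9 10 11 12 13 14 15 16 17 18 19 20 21 22
     W  L  W  L  W  L  W  W  W  W  W  W  W  L  W  L  W  L  W  W  W  W  W
Position 22 is W, so the first player wins.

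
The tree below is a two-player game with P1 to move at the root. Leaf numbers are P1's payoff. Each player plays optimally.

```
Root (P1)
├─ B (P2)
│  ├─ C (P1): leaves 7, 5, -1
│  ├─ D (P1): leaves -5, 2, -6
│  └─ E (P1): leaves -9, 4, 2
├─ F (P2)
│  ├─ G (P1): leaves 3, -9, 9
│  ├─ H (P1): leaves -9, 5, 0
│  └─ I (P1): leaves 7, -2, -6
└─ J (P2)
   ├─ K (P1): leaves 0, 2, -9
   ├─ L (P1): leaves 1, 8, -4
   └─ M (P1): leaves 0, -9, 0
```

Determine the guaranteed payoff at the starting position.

5

C (P1): max(7, 5, -1) = 7
D (P1): max(-5, 2, -6) = 2
E (P1): max(-9, 4, 2) = 4
B (P2): min(7, 2, 4) = 2
G (P1): max(3, -9, 9) = 9
H (P1): max(-9, 5, 0) = 5
I (P1): max(7, -2, -6) = 7
F (P2): min(9, 5, 7) = 5
K (P1): max(0, 2, -9) = 2
L (P1): max(1, 8, -4) = 8
M (P1): max(0, -9, 0) = 0
J (P2): min(2, 8, 0) = 0
Root (P1): max(2, 5, 0) = 5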